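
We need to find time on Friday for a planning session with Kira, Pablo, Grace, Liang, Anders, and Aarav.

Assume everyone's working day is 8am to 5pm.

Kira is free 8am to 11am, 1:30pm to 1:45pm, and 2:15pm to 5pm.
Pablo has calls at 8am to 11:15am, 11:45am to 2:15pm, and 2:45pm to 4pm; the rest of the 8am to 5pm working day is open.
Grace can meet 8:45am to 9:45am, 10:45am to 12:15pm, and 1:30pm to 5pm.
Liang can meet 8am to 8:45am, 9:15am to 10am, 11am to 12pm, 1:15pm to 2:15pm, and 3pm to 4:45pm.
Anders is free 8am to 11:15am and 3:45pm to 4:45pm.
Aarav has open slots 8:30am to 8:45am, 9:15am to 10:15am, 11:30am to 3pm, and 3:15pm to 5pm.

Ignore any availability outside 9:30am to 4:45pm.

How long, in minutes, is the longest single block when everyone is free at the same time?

45 minutes

Pablo free within 08:00–17:00: 11:15–11:45, 14:15–14:45, 16:00–17:00.
Kira ∩ Pablo: 14:15–14:45, 16:00–17:00.
Kira ∩ Pablo ∩ Grace: 14:15–14:45, 16:00–17:00.
Kira ∩ Pablo ∩ Grace ∩ Liang: 16:00–16:45.
Kira ∩ Pablo ∩ Grace ∩ Liang ∩ Anders: 16:00–16:45.
Kira ∩ Pablo ∩ Grace ∩ Liang ∩ Anders ∩ Aarav: 16:00–16:45.
Restricted to 09:30–16:45: 16:00–16:45.
Single common window of 45 minutes.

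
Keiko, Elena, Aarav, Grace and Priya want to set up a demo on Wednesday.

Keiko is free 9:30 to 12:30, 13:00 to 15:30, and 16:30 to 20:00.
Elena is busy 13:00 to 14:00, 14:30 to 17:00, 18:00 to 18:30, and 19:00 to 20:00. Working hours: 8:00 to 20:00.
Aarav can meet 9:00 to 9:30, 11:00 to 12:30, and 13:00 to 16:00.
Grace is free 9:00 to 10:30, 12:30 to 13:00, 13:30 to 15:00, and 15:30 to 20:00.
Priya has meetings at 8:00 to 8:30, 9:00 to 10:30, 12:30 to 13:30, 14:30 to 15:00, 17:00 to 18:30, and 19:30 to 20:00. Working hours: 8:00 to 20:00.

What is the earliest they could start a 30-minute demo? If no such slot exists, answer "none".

Elena free within 08:00–20:00: 08:00–13:00, 14:00–14:30, 17:00–18:00, 18:30–19:00.
Priya free within 08:00–20:00: 08:30–09:00, 10:30–12:30, 13:30–14:30, 15:00–17:00, 18:30–19:30.
Keiko ∩ Elena: 09:30–12:30, 14:00–14:30, 17:00–18:00, 18:30–19:00.
Keiko ∩ Elena ∩ Aarav: 11:00–12:30, 14:00–14:30.
Keiko ∩ Elena ∩ Aarav ∩ Grace: 14:00–14:30.
Keiko ∩ Elena ∩ Aarav ∩ Grace ∩ Priya: 14:00–14:30.
Windows ≥ 30 min: 14:00–14:30.
Earliest such window starts at 14:00.

14:00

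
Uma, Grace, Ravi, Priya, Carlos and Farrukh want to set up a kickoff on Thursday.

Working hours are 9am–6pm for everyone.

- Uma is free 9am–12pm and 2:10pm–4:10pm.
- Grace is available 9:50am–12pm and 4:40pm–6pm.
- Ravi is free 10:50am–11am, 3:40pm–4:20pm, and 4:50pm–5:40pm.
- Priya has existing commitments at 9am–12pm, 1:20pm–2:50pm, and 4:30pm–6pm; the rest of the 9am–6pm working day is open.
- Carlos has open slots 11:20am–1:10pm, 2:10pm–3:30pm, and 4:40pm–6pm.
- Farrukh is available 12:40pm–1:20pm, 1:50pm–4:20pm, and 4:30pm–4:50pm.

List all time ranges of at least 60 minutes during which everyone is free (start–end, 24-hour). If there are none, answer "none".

Priya free within 09:00–18:00: 12:00–13:20, 14:50–16:30.
Uma ∩ Grace: 09:50–12:00.
Uma ∩ Grace ∩ Ravi: 10:50–11:00.
Uma ∩ Grace ∩ Ravi ∩ Priya: (none).
Uma ∩ Grace ∩ Ravi ∩ Priya ∩ Carlos: (none).
Uma ∩ Grace ∩ Ravi ∩ Priya ∩ Carlos ∩ Farrukh: (none).
Windows ≥ 60 min: (none).

none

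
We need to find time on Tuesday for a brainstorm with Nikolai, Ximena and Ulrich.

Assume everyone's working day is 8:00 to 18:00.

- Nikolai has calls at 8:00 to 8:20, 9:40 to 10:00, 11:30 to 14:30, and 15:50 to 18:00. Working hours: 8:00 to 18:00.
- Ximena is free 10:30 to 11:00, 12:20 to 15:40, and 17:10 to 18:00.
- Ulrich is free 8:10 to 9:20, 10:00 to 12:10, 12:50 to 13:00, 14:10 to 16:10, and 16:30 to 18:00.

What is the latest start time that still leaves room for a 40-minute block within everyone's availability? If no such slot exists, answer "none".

15:00

Nikolai free within 08:00–18:00: 08:20–09:40, 10:00–11:30, 14:30–15:50.
Nikolai ∩ Ximena: 10:30–11:00, 14:30–15:40.
Nikolai ∩ Ximena ∩ Ulrich: 10:30–11:00, 14:30–15:40.
Windows ≥ 40 min: 14:30–15:40.
Latest start in the last window 14:30–15:40 is 15:40 − 40 min = 15:00.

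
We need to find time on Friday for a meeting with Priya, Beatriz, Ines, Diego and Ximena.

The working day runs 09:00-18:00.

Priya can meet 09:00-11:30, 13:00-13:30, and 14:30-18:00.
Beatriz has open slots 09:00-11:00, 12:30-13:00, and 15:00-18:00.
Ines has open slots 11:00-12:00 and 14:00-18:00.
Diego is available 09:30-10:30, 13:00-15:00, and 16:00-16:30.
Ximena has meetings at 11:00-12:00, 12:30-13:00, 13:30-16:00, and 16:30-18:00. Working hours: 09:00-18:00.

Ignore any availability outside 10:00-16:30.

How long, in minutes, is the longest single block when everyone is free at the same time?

Ximena free within 09:00–18:00: 09:00–11:00, 12:00–12:30, 13:00–13:30, 16:00–16:30.
Priya ∩ Beatriz: 09:00–11:00, 15:00–18:00.
Priya ∩ Beatriz ∩ Ines: 15:00–18:00.
Priya ∩ Beatriz ∩ Ines ∩ Diego: 16:00–16:30.
Priya ∩ Beatriz ∩ Ines ∩ Diego ∩ Ximena: 16:00–16:30.
Restricted to 10:00–16:30: 16:00–16:30.
Single common window of 30 minutes.

30 minutes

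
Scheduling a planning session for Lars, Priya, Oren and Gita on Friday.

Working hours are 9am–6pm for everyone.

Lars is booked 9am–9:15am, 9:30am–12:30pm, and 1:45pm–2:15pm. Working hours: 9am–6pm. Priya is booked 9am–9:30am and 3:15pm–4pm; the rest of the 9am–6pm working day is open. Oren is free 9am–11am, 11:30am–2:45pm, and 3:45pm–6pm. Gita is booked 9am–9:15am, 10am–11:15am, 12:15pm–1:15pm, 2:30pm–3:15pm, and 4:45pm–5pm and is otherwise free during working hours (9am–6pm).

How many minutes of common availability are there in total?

Lars free within 09:00–18:00: 09:15–09:30, 12:30–13:45, 14:15–18:00.
Priya free within 09:00–18:00: 09:30–15:15, 16:00–18:00.
Gita free within 09:00–18:00: 09:15–10:00, 11:15–12:15, 13:15–14:30, 15:15–16:45, 17:00–18:00.
Lars ∩ Priya: 12:30–13:45, 14:15–15:15, 16:00–18:00.
Lars ∩ Priya ∩ Oren: 12:30–13:45, 14:15–14:45, 16:00–18:00.
Lars ∩ Priya ∩ Oren ∩ Gita: 13:15–13:45, 14:15–14:30, 16:00–16:45, 17:00–18:00.
Total common minutes: 30 + 15 + 45 + 60 = 150.

150 minutes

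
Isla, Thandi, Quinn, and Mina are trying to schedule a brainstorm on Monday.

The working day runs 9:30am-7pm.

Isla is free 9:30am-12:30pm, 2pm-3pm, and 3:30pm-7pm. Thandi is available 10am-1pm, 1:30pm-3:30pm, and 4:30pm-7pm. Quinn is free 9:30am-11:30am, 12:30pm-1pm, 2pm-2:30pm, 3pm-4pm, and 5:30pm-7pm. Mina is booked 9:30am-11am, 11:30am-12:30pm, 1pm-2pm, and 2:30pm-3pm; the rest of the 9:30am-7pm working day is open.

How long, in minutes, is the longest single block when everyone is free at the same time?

90 minutes

Mina free within 09:30–19:00: 11:00–11:30, 12:30–13:00, 14:00–14:30, 15:00–19:00.
Isla ∩ Thandi: 10:00–12:30, 14:00–15:00, 16:30–19:00.
Isla ∩ Thandi ∩ Quinn: 10:00–11:30, 14:00–14:30, 17:30–19:00.
Isla ∩ Thandi ∩ Quinn ∩ Mina: 11:00–11:30, 14:00–14:30, 17:30–19:00.
Common window lengths: 30, 30, 90 min; longest is 90.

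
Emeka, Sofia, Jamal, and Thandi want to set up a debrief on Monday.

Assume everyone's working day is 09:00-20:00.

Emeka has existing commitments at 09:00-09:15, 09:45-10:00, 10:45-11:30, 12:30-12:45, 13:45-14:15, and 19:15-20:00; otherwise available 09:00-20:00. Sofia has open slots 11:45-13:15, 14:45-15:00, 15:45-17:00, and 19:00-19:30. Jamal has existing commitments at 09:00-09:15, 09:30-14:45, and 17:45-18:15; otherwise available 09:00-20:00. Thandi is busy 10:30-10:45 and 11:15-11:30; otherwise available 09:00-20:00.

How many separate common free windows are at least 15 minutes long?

3

Emeka free within 09:00–20:00: 09:15–09:45, 10:00–10:45, 11:30–12:30, 12:45–13:45, 14:15–19:15.
Jamal free within 09:00–20:00: 09:15–09:30, 14:45–17:45, 18:15–20:00.
Thandi free within 09:00–20:00: 09:00–10:30, 10:45–11:15, 11:30–20:00.
Emeka ∩ Sofia: 11:45–12:30, 12:45–13:15, 14:45–15:00, 15:45–17:00, 19:00–19:15.
Emeka ∩ Sofia ∩ Jamal: 14:45–15:00, 15:45–17:00, 19:00–19:15.
Emeka ∩ Sofia ∩ Jamal ∩ Thandi: 14:45–15:00, 15:45–17:00, 19:00–19:15.
Windows ≥ 15 min: 14:45–15:00, 15:45–17:00, 19:00–19:15.
That's 3 windows.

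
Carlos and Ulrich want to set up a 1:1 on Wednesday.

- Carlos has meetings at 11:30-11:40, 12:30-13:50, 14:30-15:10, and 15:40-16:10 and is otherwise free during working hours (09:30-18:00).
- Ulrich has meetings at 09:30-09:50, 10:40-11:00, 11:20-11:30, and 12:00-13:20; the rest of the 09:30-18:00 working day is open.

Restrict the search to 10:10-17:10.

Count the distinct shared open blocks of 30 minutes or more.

Carlos free within 09:30–18:00: 09:30–11:30, 11:40–12:30, 13:50–14:30, 15:10–15:40, 16:10–18:00.
Ulrich free within 09:30–18:00: 09:50–10:40, 11:00–11:20, 11:30–12:00, 13:20–18:00.
Carlos ∩ Ulrich: 09:50–10:40, 11:00–11:20, 11:40–12:00, 13:50–14:30, 15:10–15:40, 16:10–18:00.
Restricted to 10:10–17:10: 10:10–10:40, 11:00–11:20, 11:40–12:00, 13:50–14:30, 15:10–15:40, 16:10–17:10.
Windows ≥ 30 min: 10:10–10:40, 13:50–14:30, 15:10–15:40, 16:10–17:10.
That's 4 windows.

4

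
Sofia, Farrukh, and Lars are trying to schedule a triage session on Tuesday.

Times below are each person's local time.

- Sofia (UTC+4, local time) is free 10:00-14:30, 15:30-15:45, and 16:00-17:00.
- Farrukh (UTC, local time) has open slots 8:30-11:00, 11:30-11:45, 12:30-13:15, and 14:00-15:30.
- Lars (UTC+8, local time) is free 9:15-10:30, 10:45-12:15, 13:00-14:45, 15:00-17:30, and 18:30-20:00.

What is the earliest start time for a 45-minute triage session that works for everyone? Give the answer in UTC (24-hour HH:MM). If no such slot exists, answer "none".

Sofia → UTC: 06:00–10:30, 11:30–11:45, 12:00–13:00.
Farrukh → UTC: 08:30–11:00, 11:30–11:45, 12:30–13:15, 14:00–15:30.
Lars → UTC: 01:15–02:30, 02:45–04:15, 05:00–06:45, 07:00–09:30, 10:30–12:00.
Sofia ∩ Farrukh: 08:30–10:30, 11:30–11:45, 12:30–13:00.
Sofia ∩ Farrukh ∩ Lars: 08:30–09:30, 11:30–11:45.
Windows ≥ 45 min: 08:30–09:30.
Earliest such window starts at 08:30.

08:30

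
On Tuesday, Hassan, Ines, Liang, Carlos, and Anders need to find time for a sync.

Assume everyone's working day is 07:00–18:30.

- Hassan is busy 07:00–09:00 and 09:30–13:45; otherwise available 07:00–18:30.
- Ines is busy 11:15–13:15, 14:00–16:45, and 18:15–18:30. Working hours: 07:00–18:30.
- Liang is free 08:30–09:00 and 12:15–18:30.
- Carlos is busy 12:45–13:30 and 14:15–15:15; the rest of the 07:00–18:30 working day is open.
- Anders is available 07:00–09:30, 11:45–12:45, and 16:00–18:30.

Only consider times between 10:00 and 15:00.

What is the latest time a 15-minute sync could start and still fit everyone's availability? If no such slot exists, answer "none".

Hassan free within 07:00–18:30: 09:00–09:30, 13:45–18:30.
Ines free within 07:00–18:30: 07:00–11:15, 13:15–14:00, 16:45–18:15.
Carlos free within 07:00–18:30: 07:00–12:45, 13:30–14:15, 15:15–18:30.
Hassan ∩ Ines: 09:00–09:30, 13:45–14:00, 16:45–18:15.
Hassan ∩ Ines ∩ Liang: 13:45–14:00, 16:45–18:15.
Hassan ∩ Ines ∩ Liang ∩ Carlos: 13:45–14:00, 16:45–18:15.
Hassan ∩ Ines ∩ Liang ∩ Carlos ∩ Anders: 16:45–18:15.
Restricted to 10:00–15:00: (none).
Windows ≥ 15 min: (none).

none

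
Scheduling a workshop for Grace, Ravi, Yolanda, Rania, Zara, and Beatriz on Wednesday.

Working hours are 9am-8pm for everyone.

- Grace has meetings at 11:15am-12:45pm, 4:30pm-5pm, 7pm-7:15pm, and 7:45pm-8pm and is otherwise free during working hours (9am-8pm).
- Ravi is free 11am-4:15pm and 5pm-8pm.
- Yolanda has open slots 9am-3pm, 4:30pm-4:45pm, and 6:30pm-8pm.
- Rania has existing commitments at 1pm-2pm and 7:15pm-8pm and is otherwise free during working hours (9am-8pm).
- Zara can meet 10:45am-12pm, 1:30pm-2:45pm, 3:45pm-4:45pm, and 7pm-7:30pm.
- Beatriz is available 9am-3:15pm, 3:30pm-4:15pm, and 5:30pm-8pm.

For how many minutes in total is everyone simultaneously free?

Grace free within 09:00–20:00: 09:00–11:15, 12:45–16:30, 17:00–19:00, 19:15–19:45.
Rania free within 09:00–20:00: 09:00–13:00, 14:00–19:15.
Grace ∩ Ravi: 11:00–11:15, 12:45–16:15, 17:00–19:00, 19:15–19:45.
Grace ∩ Ravi ∩ Yolanda: 11:00–11:15, 12:45–15:00, 18:30–19:00, 19:15–19:45.
Grace ∩ Ravi ∩ Yolanda ∩ Rania: 11:00–11:15, 12:45–13:00, 14:00–15:00, 18:30–19:00.
Grace ∩ Ravi ∩ Yolanda ∩ Rania ∩ Zara: 11:00–11:15, 14:00–14:45.
Grace ∩ Ravi ∩ Yolanda ∩ Rania ∩ Zara ∩ Beatriz: 11:00–11:15, 14:00–14:45.
Total common minutes: 15 + 45 = 60.

60 minutes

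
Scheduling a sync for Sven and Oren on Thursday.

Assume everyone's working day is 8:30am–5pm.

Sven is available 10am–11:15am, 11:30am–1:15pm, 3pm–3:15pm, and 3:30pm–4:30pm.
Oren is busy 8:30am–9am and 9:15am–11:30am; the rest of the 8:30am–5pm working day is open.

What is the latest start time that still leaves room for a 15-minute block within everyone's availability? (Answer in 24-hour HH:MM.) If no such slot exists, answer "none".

16:15

Oren free within 08:30–17:00: 09:00–09:15, 11:30–17:00.
Sven ∩ Oren: 11:30–13:15, 15:00–15:15, 15:30–16:30.
Windows ≥ 15 min: 11:30–13:15, 15:00–15:15, 15:30–16:30.
Latest start in the last window 15:30–16:30 is 16:30 − 15 min = 16:15.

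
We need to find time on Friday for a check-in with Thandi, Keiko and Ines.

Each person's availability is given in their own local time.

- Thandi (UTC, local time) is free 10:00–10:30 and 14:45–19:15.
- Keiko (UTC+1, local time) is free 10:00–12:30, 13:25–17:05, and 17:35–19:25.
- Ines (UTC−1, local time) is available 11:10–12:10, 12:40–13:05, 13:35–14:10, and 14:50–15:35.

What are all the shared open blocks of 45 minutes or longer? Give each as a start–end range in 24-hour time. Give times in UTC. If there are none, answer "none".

none

Thandi → UTC: 10:00–10:30, 14:45–19:15.
Keiko → UTC: 09:00–11:30, 12:25–16:05, 16:35–18:25.
Ines → UTC: 12:10–13:10, 13:40–14:05, 14:35–15:10, 15:50–16:35.
Thandi ∩ Keiko: 10:00–10:30, 14:45–16:05, 16:35–18:25.
Thandi ∩ Keiko ∩ Ines: 14:45–15:10, 15:50–16:05.
Windows ≥ 45 min: (none).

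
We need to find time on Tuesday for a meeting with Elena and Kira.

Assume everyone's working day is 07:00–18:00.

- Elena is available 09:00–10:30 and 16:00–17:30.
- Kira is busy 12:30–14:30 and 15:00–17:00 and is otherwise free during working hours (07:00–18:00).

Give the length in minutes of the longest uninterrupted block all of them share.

90 minutes

Kira free within 07:00–18:00: 07:00–12:30, 14:30–15:00, 17:00–18:00.
Elena ∩ Kira: 09:00–10:30, 17:00–17:30.
Common window lengths: 90, 30 min; longest is 90.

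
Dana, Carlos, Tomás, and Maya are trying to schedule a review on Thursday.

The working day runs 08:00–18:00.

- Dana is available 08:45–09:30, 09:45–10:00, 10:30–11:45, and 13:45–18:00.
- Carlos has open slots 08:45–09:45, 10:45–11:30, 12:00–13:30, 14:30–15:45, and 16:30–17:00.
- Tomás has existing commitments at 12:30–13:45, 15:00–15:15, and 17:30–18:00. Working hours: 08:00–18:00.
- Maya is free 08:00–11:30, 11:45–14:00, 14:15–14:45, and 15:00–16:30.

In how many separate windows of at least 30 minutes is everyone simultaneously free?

3

Tomás free within 08:00–18:00: 08:00–12:30, 13:45–15:00, 15:15–17:30.
Dana ∩ Carlos: 08:45–09:30, 10:45–11:30, 14:30–15:45, 16:30–17:00.
Dana ∩ Carlos ∩ Tomás: 08:45–09:30, 10:45–11:30, 14:30–15:00, 15:15–15:45, 16:30–17:00.
Dana ∩ Carlos ∩ Tomás ∩ Maya: 08:45–09:30, 10:45–11:30, 14:30–14:45, 15:15–15:45.
Windows ≥ 30 min: 08:45–09:30, 10:45–11:30, 15:15–15:45.
That's 3 windows.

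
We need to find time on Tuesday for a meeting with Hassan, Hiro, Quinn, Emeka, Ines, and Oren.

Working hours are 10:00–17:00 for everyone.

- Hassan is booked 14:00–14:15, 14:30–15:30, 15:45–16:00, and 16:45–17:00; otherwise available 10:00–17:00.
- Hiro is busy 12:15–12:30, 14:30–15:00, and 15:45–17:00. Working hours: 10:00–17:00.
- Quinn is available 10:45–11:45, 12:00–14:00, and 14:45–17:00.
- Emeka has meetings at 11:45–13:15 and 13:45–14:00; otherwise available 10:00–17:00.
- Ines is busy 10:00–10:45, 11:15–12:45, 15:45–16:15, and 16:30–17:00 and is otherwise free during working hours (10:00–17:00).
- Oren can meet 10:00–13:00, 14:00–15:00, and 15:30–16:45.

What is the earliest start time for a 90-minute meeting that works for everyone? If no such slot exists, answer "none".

none

Hassan free within 10:00–17:00: 10:00–14:00, 14:15–14:30, 15:30–15:45, 16:00–16:45.
Hiro free within 10:00–17:00: 10:00–12:15, 12:30–14:30, 15:00–15:45.
Emeka free within 10:00–17:00: 10:00–11:45, 13:15–13:45, 14:00–17:00.
Ines free within 10:00–17:00: 10:45–11:15, 12:45–15:45, 16:15–16:30.
Hassan ∩ Hiro: 10:00–12:15, 12:30–14:00, 14:15–14:30, 15:30–15:45.
Hassan ∩ Hiro ∩ Quinn: 10:45–11:45, 12:00–12:15, 12:30–14:00, 15:30–15:45.
Hassan ∩ Hiro ∩ Quinn ∩ Emeka: 10:45–11:45, 13:15–13:45, 15:30–15:45.
Hassan ∩ Hiro ∩ Quinn ∩ Emeka ∩ Ines: 10:45–11:15, 13:15–13:45, 15:30–15:45.
Hassan ∩ Hiro ∩ Quinn ∩ Emeka ∩ Ines ∩ Oren: 10:45–11:15, 15:30–15:45.
Windows ≥ 90 min: (none).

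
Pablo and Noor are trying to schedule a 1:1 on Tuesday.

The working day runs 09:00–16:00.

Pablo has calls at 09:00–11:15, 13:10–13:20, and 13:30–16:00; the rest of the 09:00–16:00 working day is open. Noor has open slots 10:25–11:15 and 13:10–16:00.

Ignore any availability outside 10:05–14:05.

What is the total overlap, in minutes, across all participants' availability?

Pablo free within 09:00–16:00: 11:15–13:10, 13:20–13:30.
Pablo ∩ Noor: 13:20–13:30.
Restricted to 10:05–14:05: 13:20–13:30.
Total common minutes: 10.

10 minutes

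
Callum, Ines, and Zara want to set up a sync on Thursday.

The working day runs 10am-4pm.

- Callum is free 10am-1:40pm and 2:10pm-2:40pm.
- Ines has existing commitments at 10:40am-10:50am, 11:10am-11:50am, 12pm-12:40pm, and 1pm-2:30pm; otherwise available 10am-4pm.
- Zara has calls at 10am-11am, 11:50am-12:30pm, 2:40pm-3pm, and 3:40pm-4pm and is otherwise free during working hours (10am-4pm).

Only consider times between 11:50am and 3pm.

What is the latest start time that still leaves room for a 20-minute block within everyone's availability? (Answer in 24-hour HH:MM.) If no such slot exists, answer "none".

Ines free within 10:00–16:00: 10:00–10:40, 10:50–11:10, 11:50–12:00, 12:40–13:00, 14:30–16:00.
Zara free within 10:00–16:00: 11:00–11:50, 12:30–14:40, 15:00–15:40.
Callum ∩ Ines: 10:00–10:40, 10:50–11:10, 11:50–12:00, 12:40–13:00, 14:30–14:40.
Callum ∩ Ines ∩ Zara: 11:00–11:10, 12:40–13:00, 14:30–14:40.
Restricted to 11:50–15:00: 12:40–13:00, 14:30–14:40.
Windows ≥ 20 min: 12:40–13:00.
Latest start in the last window 12:40–13:00 is 13:00 − 20 min = 12:40.

12:40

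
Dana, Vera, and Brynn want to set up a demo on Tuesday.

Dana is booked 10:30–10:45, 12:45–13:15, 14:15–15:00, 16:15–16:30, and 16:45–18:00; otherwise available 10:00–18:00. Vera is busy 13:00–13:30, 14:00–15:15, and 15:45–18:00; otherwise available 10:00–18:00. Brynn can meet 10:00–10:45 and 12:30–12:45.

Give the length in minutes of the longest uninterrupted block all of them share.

30 minutes

Dana free within 10:00–18:00: 10:00–10:30, 10:45–12:45, 13:15–14:15, 15:00–16:15, 16:30–16:45.
Vera free within 10:00–18:00: 10:00–13:00, 13:30–14:00, 15:15–15:45.
Dana ∩ Vera: 10:00–10:30, 10:45–12:45, 13:30–14:00, 15:15–15:45.
Dana ∩ Vera ∩ Brynn: 10:00–10:30, 12:30–12:45.
Common window lengths: 30, 15 min; longest is 30.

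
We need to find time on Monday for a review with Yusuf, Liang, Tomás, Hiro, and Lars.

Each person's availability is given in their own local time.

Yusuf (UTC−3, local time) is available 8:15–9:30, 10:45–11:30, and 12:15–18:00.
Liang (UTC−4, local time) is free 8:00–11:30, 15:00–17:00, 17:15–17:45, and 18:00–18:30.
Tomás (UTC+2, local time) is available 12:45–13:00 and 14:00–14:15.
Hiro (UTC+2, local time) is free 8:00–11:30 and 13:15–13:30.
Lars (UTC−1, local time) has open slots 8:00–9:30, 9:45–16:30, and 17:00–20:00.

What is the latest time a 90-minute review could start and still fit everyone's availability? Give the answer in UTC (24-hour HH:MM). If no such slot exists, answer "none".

none

Yusuf → UTC: 11:15–12:30, 13:45–14:30, 15:15–21:00.
Liang → UTC: 12:00–15:30, 19:00–21:00, 21:15–21:45, 22:00–22:30.
Tomás → UTC: 10:45–11:00, 12:00–12:15.
Hiro → UTC: 06:00–09:30, 11:15–11:30.
Lars → UTC: 09:00–10:30, 10:45–17:30, 18:00–21:00.
Yusuf ∩ Liang: 12:00–12:30, 13:45–14:30, 15:15–15:30, 19:00–21:00.
Yusuf ∩ Liang ∩ Tomás: 12:00–12:15.
Yusuf ∩ Liang ∩ Tomás ∩ Hiro: (none).
Yusuf ∩ Liang ∩ Tomás ∩ Hiro ∩ Lars: (none).
Windows ≥ 90 min: (none).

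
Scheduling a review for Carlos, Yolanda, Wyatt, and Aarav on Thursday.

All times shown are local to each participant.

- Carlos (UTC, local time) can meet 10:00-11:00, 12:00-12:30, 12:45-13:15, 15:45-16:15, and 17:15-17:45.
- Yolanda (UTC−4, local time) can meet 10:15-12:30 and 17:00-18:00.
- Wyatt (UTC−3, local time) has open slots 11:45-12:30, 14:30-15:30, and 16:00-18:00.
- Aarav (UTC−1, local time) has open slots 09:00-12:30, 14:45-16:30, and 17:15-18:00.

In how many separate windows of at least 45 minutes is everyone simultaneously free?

0

Carlos → UTC: 10:00–11:00, 12:00–12:30, 12:45–13:15, 15:45–16:15, 17:15–17:45.
Yolanda → UTC: 14:15–16:30, 21:00–22:00.
Wyatt → UTC: 14:45–15:30, 17:30–18:30, 19:00–21:00.
Aarav → UTC: 10:00–13:30, 15:45–17:30, 18:15–19:00.
Carlos ∩ Yolanda: 15:45–16:15.
Carlos ∩ Yolanda ∩ Wyatt: (none).
Carlos ∩ Yolanda ∩ Wyatt ∩ Aarav: (none).
Windows ≥ 45 min: (none).
That's 0 windows.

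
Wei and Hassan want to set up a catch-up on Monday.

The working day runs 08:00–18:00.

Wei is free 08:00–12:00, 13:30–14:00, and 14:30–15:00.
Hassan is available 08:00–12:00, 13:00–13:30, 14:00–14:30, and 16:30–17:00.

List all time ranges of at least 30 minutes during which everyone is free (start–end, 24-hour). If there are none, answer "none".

08:00–12:00

Wei ∩ Hassan: 08:00–12:00.
Windows ≥ 30 min: 08:00–12:00.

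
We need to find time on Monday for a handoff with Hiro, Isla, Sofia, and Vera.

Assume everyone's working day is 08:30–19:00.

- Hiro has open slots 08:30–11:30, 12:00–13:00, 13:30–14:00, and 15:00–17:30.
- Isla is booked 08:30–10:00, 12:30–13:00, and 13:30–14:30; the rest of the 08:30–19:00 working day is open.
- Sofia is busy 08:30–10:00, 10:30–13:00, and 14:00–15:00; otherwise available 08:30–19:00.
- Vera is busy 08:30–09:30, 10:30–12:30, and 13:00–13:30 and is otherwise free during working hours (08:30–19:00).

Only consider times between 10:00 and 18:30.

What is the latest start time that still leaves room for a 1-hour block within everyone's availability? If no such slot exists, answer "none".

Isla free within 08:30–19:00: 10:00–12:30, 13:00–13:30, 14:30–19:00.
Sofia free within 08:30–19:00: 10:00–10:30, 13:00–14:00, 15:00–19:00.
Vera free within 08:30–19:00: 09:30–10:30, 12:30–13:00, 13:30–19:00.
Hiro ∩ Isla: 10:00–11:30, 12:00–12:30, 15:00–17:30.
Hiro ∩ Isla ∩ Sofia: 10:00–10:30, 15:00–17:30.
Hiro ∩ Isla ∩ Sofia ∩ Vera: 10:00–10:30, 15:00–17:30.
Restricted to 10:00–18:30: 10:00–10:30, 15:00–17:30.
Windows ≥ 60 min: 15:00–17:30.
Latest start in the last window 15:00–17:30 is 17:30 − 60 min = 16:30.

16:30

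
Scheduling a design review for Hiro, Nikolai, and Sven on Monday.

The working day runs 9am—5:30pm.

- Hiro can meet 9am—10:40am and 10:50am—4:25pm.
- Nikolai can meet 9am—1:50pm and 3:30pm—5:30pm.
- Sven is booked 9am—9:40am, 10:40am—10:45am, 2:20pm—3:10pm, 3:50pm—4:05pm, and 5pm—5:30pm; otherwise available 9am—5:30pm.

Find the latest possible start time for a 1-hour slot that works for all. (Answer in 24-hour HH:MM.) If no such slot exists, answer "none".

Sven free within 09:00–17:30: 09:40–10:40, 10:45–14:20, 15:10–15:50, 16:05–17:00.
Hiro ∩ Nikolai: 09:00–10:40, 10:50–13:50, 15:30–16:25.
Hiro ∩ Nikolai ∩ Sven: 09:40–10:40, 10:50–13:50, 15:30–15:50, 16:05–16:25.
Windows ≥ 60 min: 09:40–10:40, 10:50–13:50.
Latest start in the last window 10:50–13:50 is 13:50 − 60 min = 12:50.

12:50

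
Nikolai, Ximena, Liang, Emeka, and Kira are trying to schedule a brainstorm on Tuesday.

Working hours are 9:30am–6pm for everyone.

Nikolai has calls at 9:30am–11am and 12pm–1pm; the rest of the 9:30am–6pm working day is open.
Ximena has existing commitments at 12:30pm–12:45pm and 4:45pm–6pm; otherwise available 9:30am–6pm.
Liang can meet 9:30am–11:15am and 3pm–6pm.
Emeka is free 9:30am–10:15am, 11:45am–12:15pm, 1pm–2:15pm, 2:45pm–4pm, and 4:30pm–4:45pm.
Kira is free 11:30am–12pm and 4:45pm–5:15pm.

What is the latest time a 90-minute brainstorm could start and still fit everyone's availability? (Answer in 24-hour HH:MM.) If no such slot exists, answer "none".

Nikolai free within 09:30–18:00: 11:00–12:00, 13:00–18:00.
Ximena free within 09:30–18:00: 09:30–12:30, 12:45–16:45.
Nikolai ∩ Ximena: 11:00–12:00, 13:00–16:45.
Nikolai ∩ Ximena ∩ Liang: 11:00–11:15, 15:00–16:45.
Nikolai ∩ Ximena ∩ Liang ∩ Emeka: 15:00–16:00, 16:30–16:45.
Nikolai ∩ Ximena ∩ Liang ∩ Emeka ∩ Kira: (none).
Windows ≥ 90 min: (none).

none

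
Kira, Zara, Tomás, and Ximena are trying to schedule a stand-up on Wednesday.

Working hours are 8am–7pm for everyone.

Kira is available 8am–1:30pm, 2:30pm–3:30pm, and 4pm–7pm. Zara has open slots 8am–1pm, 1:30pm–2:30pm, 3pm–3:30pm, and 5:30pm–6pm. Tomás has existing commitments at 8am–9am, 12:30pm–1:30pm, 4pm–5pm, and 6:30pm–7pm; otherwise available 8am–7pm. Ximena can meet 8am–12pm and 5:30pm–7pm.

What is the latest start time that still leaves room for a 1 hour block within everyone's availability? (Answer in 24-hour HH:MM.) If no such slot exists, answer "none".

Tomás free within 08:00–19:00: 09:00–12:30, 13:30–16:00, 17:00–18:30.
Kira ∩ Zara: 08:00–13:00, 15:00–15:30, 17:30–18:00.
Kira ∩ Zara ∩ Tomás: 09:00–12:30, 15:00–15:30, 17:30–18:00.
Kira ∩ Zara ∩ Tomás ∩ Ximena: 09:00–12:00, 17:30–18:00.
Windows ≥ 60 min: 09:00–12:00.
Latest start in the last window 09:00–12:00 is 12:00 − 60 min = 11:00.

11:00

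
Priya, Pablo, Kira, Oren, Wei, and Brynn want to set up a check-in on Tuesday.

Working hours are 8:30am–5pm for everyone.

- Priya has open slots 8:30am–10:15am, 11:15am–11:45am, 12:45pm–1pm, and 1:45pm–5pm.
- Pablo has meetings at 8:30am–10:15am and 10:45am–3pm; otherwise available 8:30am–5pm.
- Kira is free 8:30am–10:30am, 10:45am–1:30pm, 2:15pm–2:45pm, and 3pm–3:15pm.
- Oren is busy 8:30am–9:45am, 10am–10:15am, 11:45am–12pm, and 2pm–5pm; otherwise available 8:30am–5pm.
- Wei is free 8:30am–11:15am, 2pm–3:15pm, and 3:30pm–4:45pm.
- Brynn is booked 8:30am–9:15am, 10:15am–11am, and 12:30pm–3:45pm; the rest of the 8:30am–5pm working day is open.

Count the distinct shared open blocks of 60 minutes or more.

Pablo free within 08:30–17:00: 10:15–10:45, 15:00–17:00.
Oren free within 08:30–17:00: 09:45–10:00, 10:15–11:45, 12:00–14:00.
Brynn free within 08:30–17:00: 09:15–10:15, 11:00–12:30, 15:45–17:00.
Priya ∩ Pablo: 15:00–17:00.
Priya ∩ Pablo ∩ Kira: 15:00–15:15.
Priya ∩ Pablo ∩ Kira ∩ Oren: (none).
Priya ∩ Pablo ∩ Kira ∩ Oren ∩ Wei: (none).
Priya ∩ Pablo ∩ Kira ∩ Oren ∩ Wei ∩ Brynn: (none).
Windows ≥ 60 min: (none).
That's 0 windows.

0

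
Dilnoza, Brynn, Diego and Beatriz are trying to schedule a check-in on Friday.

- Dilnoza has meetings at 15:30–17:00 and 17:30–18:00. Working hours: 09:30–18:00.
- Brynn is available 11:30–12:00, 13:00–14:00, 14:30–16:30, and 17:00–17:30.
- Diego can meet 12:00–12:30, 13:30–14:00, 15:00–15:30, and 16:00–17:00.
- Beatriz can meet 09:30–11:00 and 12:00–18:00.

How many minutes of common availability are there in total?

60 minutes

Dilnoza free within 09:30–18:00: 09:30–15:30, 17:00–17:30.
Dilnoza ∩ Brynn: 11:30–12:00, 13:00–14:00, 14:30–15:30, 17:00–17:30.
Dilnoza ∩ Brynn ∩ Diego: 13:30–14:00, 15:00–15:30.
Dilnoza ∩ Brynn ∩ Diego ∩ Beatriz: 13:30–14:00, 15:00–15:30.
Total common minutes: 30 + 30 = 60.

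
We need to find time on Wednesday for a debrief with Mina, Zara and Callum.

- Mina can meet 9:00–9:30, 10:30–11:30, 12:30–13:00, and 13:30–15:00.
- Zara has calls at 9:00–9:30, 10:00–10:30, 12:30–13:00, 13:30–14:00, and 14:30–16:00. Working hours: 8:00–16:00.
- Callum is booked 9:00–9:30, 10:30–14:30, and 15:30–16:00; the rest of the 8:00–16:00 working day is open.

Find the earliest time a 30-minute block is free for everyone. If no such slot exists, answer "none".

none

Zara free within 08:00–16:00: 08:00–09:00, 09:30–10:00, 10:30–12:30, 13:00–13:30, 14:00–14:30.
Callum free within 08:00–16:00: 08:00–09:00, 09:30–10:30, 14:30–15:30.
Mina ∩ Zara: 10:30–11:30, 14:00–14:30.
Mina ∩ Zara ∩ Callum: (none).
Windows ≥ 30 min: (none).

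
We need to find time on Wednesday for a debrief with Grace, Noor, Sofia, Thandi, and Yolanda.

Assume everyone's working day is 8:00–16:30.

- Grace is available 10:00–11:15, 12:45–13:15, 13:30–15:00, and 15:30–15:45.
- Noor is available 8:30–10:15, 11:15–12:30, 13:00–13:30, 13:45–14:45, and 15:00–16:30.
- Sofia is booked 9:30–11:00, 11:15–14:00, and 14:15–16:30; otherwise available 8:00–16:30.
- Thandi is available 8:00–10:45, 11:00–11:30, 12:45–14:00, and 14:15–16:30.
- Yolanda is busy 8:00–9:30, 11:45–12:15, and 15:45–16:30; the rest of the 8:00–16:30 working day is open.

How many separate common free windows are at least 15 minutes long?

Sofia free within 08:00–16:30: 08:00–09:30, 11:00–11:15, 14:00–14:15.
Yolanda free within 08:00–16:30: 09:30–11:45, 12:15–15:45.
Grace ∩ Noor: 10:00–10:15, 13:00–13:15, 13:45–14:45, 15:30–15:45.
Grace ∩ Noor ∩ Sofia: 14:00–14:15.
Grace ∩ Noor ∩ Sofia ∩ Thandi: (none).
Grace ∩ Noor ∩ Sofia ∩ Thandi ∩ Yolanda: (none).
Windows ≥ 15 min: (none).
That's 0 windows.

0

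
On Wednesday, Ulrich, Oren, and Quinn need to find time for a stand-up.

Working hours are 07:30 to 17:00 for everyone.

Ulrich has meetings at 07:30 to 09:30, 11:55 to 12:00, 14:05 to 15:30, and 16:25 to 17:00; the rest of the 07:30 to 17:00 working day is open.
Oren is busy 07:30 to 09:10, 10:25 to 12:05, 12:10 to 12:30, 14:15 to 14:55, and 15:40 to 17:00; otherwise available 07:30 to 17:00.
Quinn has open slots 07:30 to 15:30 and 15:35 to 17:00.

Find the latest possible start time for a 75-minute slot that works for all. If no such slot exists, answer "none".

Ulrich free within 07:30–17:00: 09:30–11:55, 12:00–14:05, 15:30–16:25.
Oren free within 07:30–17:00: 09:10–10:25, 12:05–12:10, 12:30–14:15, 14:55–15:40.
Ulrich ∩ Oren: 09:30–10:25, 12:05–12:10, 12:30–14:05, 15:30–15:40.
Ulrich ∩ Oren ∩ Quinn: 09:30–10:25, 12:05–12:10, 12:30–14:05, 15:35–15:40.
Windows ≥ 75 min: 12:30–14:05.
Latest start in the last window 12:30–14:05 is 14:05 − 75 min = 12:50.

12:50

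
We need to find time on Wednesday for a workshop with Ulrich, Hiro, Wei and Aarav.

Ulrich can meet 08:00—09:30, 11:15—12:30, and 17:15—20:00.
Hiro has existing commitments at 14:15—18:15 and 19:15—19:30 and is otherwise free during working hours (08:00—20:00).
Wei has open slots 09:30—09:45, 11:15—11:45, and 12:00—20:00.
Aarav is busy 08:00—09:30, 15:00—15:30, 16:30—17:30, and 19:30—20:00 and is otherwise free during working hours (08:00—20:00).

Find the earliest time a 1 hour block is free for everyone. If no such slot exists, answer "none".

Hiro free within 08:00–20:00: 08:00–14:15, 18:15–19:15, 19:30–20:00.
Aarav free within 08:00–20:00: 09:30–15:00, 15:30–16:30, 17:30–19:30.
Ulrich ∩ Hiro: 08:00–09:30, 11:15–12:30, 18:15–19:15, 19:30–20:00.
Ulrich ∩ Hiro ∩ Wei: 11:15–11:45, 12:00–12:30, 18:15–19:15, 19:30–20:00.
Ulrich ∩ Hiro ∩ Wei ∩ Aarav: 11:15–11:45, 12:00–12:30, 18:15–19:15.
Windows ≥ 60 min: 18:15–19:15.
Earliest such window starts at 18:15.

18:15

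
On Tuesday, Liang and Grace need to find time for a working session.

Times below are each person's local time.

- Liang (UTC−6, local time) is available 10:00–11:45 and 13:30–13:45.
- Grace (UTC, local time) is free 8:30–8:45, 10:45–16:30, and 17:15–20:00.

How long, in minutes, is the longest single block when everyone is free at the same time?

Liang → UTC: 16:00–17:45, 19:30–19:45.
Grace → UTC: 08:30–08:45, 10:45–16:30, 17:15–20:00.
Liang ∩ Grace: 16:00–16:30, 17:15–17:45, 19:30–19:45.
Common window lengths: 30, 30, 15 min; longest is 30.

30 minutes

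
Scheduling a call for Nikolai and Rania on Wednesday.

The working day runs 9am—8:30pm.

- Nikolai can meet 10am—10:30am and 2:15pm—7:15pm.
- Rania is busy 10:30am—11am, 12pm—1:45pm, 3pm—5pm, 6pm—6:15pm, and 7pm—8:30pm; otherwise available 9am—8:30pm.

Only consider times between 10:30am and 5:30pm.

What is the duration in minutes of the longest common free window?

45 minutes

Rania free within 09:00–20:30: 09:00–10:30, 11:00–12:00, 13:45–15:00, 17:00–18:00, 18:15–19:00.
Nikolai ∩ Rania: 10:00–10:30, 14:15–15:00, 17:00–18:00, 18:15–19:00.
Restricted to 10:30–17:30: 14:15–15:00, 17:00–17:30.
Common window lengths: 45, 30 min; longest is 45.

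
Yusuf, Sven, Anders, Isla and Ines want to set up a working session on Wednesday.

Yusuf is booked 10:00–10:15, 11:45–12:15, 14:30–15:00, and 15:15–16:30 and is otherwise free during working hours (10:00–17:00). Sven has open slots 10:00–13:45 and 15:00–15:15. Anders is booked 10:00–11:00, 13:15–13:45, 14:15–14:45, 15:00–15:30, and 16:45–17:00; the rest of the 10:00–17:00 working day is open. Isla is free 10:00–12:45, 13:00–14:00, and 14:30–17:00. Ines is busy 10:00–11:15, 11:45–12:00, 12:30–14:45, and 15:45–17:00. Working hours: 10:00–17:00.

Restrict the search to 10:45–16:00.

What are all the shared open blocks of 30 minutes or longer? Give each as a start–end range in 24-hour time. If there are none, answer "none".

Yusuf free within 10:00–17:00: 10:15–11:45, 12:15–14:30, 15:00–15:15, 16:30–17:00.
Anders free within 10:00–17:00: 11:00–13:15, 13:45–14:15, 14:45–15:00, 15:30–16:45.
Ines free within 10:00–17:00: 11:15–11:45, 12:00–12:30, 14:45–15:45.
Yusuf ∩ Sven: 10:15–11:45, 12:15–13:45, 15:00–15:15.
Yusuf ∩ Sven ∩ Anders: 11:00–11:45, 12:15–13:15.
Yusuf ∩ Sven ∩ Anders ∩ Isla: 11:00–11:45, 12:15–12:45, 13:00–13:15.
Yusuf ∩ Sven ∩ Anders ∩ Isla ∩ Ines: 11:15–11:45, 12:15–12:30.
Restricted to 10:45–16:00: 11:15–11:45, 12:15–12:30.
Windows ≥ 30 min: 11:15–11:45.

11:15–11:45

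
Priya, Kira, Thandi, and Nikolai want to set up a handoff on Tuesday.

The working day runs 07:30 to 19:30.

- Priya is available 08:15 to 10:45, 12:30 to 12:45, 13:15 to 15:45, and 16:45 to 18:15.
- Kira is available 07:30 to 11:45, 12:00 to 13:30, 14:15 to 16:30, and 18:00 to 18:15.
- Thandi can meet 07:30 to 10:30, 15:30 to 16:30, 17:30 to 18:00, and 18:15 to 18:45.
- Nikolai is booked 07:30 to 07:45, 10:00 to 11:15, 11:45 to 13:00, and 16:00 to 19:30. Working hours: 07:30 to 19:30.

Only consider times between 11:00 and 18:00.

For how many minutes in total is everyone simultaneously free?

Nikolai free within 07:30–19:30: 07:45–10:00, 11:15–11:45, 13:00–16:00.
Priya ∩ Kira: 08:15–10:45, 12:30–12:45, 13:15–13:30, 14:15–15:45, 18:00–18:15.
Priya ∩ Kira ∩ Thandi: 08:15–10:30, 15:30–15:45.
Priya ∩ Kira ∩ Thandi ∩ Nikolai: 08:15–10:00, 15:30–15:45.
Restricted to 11:00–18:00: 15:30–15:45.
Total common minutes: 15.

15 minutes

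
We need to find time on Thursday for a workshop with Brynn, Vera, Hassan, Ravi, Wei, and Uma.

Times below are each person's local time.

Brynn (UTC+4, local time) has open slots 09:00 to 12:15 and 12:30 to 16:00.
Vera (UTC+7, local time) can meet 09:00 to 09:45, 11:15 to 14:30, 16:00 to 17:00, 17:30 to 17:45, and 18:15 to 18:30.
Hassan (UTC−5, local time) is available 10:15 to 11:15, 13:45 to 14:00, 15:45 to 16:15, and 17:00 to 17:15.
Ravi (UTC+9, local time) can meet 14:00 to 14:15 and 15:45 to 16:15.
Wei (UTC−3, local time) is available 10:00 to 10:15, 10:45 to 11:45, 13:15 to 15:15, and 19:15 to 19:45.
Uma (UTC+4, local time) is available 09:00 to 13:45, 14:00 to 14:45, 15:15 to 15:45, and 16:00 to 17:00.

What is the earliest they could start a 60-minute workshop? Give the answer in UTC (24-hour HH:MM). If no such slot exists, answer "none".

none

Brynn → UTC: 05:00–08:15, 08:30–12:00.
Vera → UTC: 02:00–02:45, 04:15–07:30, 09:00–10:00, 10:30–10:45, 11:15–11:30.
Hassan → UTC: 15:15–16:15, 18:45–19:00, 20:45–21:15, 22:00–22:15.
Ravi → UTC: 05:00–05:15, 06:45–07:15.
Wei → UTC: 13:00–13:15, 13:45–14:45, 16:15–18:15, 22:15–22:45.
Uma → UTC: 05:00–09:45, 10:00–10:45, 11:15–11:45, 12:00–13:00.
Brynn ∩ Vera: 05:00–07:30, 09:00–10:00, 10:30–10:45, 11:15–11:30.
Brynn ∩ Vera ∩ Hassan: (none).
Brynn ∩ Vera ∩ Hassan ∩ Ravi: (none).
Brynn ∩ Vera ∩ Hassan ∩ Ravi ∩ Wei: (none).
Brynn ∩ Vera ∩ Hassan ∩ Ravi ∩ Wei ∩ Uma: (none).
Windows ≥ 60 min: (none).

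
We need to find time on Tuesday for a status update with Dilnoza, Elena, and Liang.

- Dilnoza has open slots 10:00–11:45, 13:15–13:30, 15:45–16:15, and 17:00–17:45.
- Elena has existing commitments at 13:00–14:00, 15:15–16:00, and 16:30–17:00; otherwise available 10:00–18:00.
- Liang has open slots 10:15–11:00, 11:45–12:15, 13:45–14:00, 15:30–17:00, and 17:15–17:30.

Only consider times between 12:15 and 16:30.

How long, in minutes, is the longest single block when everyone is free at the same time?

15 minutes

Elena free within 10:00–18:00: 10:00–13:00, 14:00–15:15, 16:00–16:30, 17:00–18:00.
Dilnoza ∩ Elena: 10:00–11:45, 16:00–16:15, 17:00–17:45.
Dilnoza ∩ Elena ∩ Liang: 10:15–11:00, 16:00–16:15, 17:15–17:30.
Restricted to 12:15–16:30: 16:00–16:15.
Single common window of 15 minutes.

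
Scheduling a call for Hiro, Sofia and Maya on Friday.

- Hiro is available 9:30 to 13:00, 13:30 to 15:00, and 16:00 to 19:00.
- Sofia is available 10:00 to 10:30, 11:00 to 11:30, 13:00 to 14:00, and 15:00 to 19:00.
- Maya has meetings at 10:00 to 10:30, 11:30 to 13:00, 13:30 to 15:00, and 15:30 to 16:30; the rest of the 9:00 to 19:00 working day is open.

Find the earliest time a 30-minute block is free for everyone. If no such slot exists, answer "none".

11:00

Maya free within 09:00–19:00: 09:00–10:00, 10:30–11:30, 13:00–13:30, 15:00–15:30, 16:30–19:00.
Hiro ∩ Sofia: 10:00–10:30, 11:00–11:30, 13:30–14:00, 16:00–19:00.
Hiro ∩ Sofia ∩ Maya: 11:00–11:30, 16:30–19:00.
Windows ≥ 30 min: 11:00–11:30, 16:30–19:00.
Earliest such window starts at 11:00.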